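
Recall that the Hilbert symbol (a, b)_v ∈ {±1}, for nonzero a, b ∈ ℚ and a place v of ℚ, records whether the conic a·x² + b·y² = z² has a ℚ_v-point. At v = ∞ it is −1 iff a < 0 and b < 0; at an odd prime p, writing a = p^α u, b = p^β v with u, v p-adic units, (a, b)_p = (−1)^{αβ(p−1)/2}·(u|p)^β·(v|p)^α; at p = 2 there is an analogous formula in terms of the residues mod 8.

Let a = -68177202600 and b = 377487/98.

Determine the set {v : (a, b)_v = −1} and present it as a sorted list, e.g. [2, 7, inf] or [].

(a, b) ≡ (-7626, 83886) mod (ℚ^×)²; places V = {2, 3, 5, 7, 11, 13, 23, 31, 41, ∞}.
(a,b)_11: α=0, u≡10; β=1, v≡3 (mod 11); (10|11)=-1, (3|11)=+1; sign (−1)^0·-1^1·+1^0 = -1.
(a,b)_23: α=2, u≡19; β=0, v≡21 (mod 23); (19|23)=-1, (21|23)=-1; sign (−1)^0·-1^0·-1^2 = +1.
(a,b)_2: α=3, β=-1; u≡3, v≡7 (mod 8); ε(u)ε(v)=1·1, αω(v)=3·0, βω(u)=-1·1; sum ≡ 0  ⇒  +1.
(a,b)_41: α=1, u≡7; β=1, v≡4 (mod 41); (7|41)=-1, (4|41)=+1; sign (−1)^0·-1^1·+1^1 = -1.
(a,b)_13: α=2, u≡2; β=0, v≡12 (mod 13); (2|13)=-1, (12|13)=+1; sign (−1)^0·-1^0·+1^2 = +1.
(a,b)_31: α=1, u≡20; β=1, v≡5 (mod 31); (20|31)=+1, (5|31)=+1; sign (−1)^1·+1^1·+1^1 = -1.
(a,b)_3: α=1, u≡2; β=3, v≡2 (mod 3); (2|3)=-1, (2|3)=-1; sign (−1)^1·-1^3·-1^1 = -1.
(a,b)_5: α=2, u≡1; β=0, v≡4 (mod 5); (1|5)=+1, (4|5)=+1; sign (−1)^0·+1^0·+1^2 = +1.
(a,b)_7: α=0, u≡4; β=-2, v≡6 (mod 7); (4|7)=+1, (6|7)=-1; sign (−1)^0·+1^-2·-1^0 = +1.
(a,b)_∞: sgn(-7626)=−, sgn(83886)=+, so +1.
Ram(-7626, 83886) = {3, 11, 31, 41}; no ℚ_3-point on the conic.

[3, 11, 31, 41]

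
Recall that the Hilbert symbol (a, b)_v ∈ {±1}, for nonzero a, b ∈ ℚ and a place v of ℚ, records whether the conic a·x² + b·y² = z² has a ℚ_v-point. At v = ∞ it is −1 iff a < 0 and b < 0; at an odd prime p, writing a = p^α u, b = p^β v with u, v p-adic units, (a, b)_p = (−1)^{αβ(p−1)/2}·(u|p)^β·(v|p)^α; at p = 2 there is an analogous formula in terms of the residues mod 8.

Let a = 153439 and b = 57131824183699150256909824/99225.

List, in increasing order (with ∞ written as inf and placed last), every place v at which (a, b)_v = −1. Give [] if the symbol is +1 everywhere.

[2, 17, 29, 37]

(a, b) ≡ (153439, 10846) mod (ℚ^×)²; places V = {2, 3, 5, 7, 11, 13, 17, 29, 37, 47, ∞}.
(a,b)_11: α=1, u≡1; β=3, v≡6 (mod 11); (1|11)=+1, (6|11)=-1; sign (−1)^1·+1^3·-1^1 = +1.
(a,b)_37: α=1, u≡3; β=4, v≡8 (mod 37); (3|37)=+1, (8|37)=-1; sign (−1)^0·+1^4·-1^1 = -1.
(a,b)_13: α=1, u≡12; β=2, v≡4 (mod 13); (12|13)=+1, (4|13)=+1; sign (−1)^0·+1^2·+1^1 = +1.
(a,b)_29: α=1, u≡13; β=3, v≡21 (mod 29); (13|29)=+1, (21|29)=-1; sign (−1)^0·+1^3·-1^1 = -1.
(a,b)_5: α=0, u≡4; β=-2, v≡1 (mod 5); (4|5)=+1, (1|5)=+1; sign (−1)^0·+1^-2·+1^0 = +1.
(a,b)_3: α=0, u≡1; β=-4, v≡1 (mod 3); (1|3)=+1, (1|3)=+1; sign (−1)^0·+1^-4·+1^0 = +1.
(a,b)_∞: sgn(153439)=+, sgn(10846)=+, so +1.
(a,b)_47: α=0, u≡31; β=2, v≡18 (mod 47); (31|47)=-1, (18|47)=+1; sign (−1)^0·-1^2·+1^0 = +1.
(a,b)_7: α=0, u≡6; β=-2, v≡3 (mod 7); (6|7)=-1, (3|7)=-1; sign (−1)^0·-1^-2·-1^0 = +1.
(a,b)_17: α=0, u≡14; β=3, v≡8 (mod 17); (14|17)=-1, (8|17)=+1; sign (−1)^0·-1^3·+1^0 = -1.
(a,b)_2: α=0, β=9; u≡7, v≡7 (mod 8); ε(u)ε(v)=1·1, αω(v)=0·0, βω(u)=9·0; sum ≡ 1  ⇒  -1.
|Ram(153439, 10846)| = 4, even; anisotropic at {2, 17, 29, 37}.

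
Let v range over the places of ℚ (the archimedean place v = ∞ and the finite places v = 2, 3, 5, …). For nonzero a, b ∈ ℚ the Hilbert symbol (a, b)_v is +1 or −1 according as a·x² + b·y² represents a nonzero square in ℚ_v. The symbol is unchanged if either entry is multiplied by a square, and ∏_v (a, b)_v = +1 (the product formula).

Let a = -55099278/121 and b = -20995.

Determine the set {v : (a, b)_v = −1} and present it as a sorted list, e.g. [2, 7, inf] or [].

[2, 5, 17, inf]

(a, b) ≡ (-8398, -20995) mod (ℚ^×)²; places V = {2, 3, 5, 11, 13, 17, 19, ∞}.
(a,b)_17: α=1, u≡9; β=1, v≡6 (mod 17); (9|17)=+1, (6|17)=-1; sign (−1)^0·+1^1·-1^1 = -1.
(a,b)_13: α=1, u≡9; β=1, v≡10 (mod 13); (9|13)=+1, (10|13)=+1; sign (−1)^0·+1^1·+1^1 = +1.
(a,b)_∞: sgn(-8398)=−, sgn(-20995)=−, so -1.
(a,b)_11: α=-2, u≡8; β=0, v≡4 (mod 11); (8|11)=-1, (4|11)=+1; sign (−1)^0·-1^0·+1^-2 = +1.
(a,b)_3: α=8, u≡2; β=0, v≡2 (mod 3); (2|3)=-1, (2|3)=-1; sign (−1)^0·-1^0·-1^8 = +1.
(a,b)_19: α=1, u≡12; β=1, v≡16 (mod 19); (12|19)=-1, (16|19)=+1; sign (−1)^1·-1^1·+1^1 = +1.
(a,b)_5: α=0, u≡2; β=1, v≡1 (mod 5); (2|5)=-1, (1|5)=+1; sign (−1)^0·-1^1·+1^0 = -1.
(a,b)_2: α=1, β=0; u≡1, v≡5 (mod 8); ε(u)ε(v)=0·0, αω(v)=1·1, βω(u)=0·0; sum ≡ 1  ⇒  -1.
(-8398, -20995 / ℚ) ramifies at {2, 5, 17, ∞}: a division algebra.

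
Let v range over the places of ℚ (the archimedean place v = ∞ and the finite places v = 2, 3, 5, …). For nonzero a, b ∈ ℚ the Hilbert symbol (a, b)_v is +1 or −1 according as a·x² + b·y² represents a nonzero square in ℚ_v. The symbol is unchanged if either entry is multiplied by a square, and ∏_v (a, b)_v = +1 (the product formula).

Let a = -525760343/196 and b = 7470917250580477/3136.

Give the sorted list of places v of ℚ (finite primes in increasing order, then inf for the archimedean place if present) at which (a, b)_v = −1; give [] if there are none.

(a, b) ≡ (-384047, 37) mod (ℚ^×)²; places V = {2, 7, 17, 19, 29, 37, 41, ∞}.
(a,b)_29: α=1, u≡8; β=2, v≡11 (mod 29); (8|29)=-1, (11|29)=-1; sign (−1)^0·-1^2·-1^1 = -1.
(a,b)_19: α=1, u≡10; β=2, v≡10 (mod 19); (10|19)=-1, (10|19)=-1; sign (−1)^0·-1^2·-1^1 = -1.
(a,b)_17: α=1, u≡2; β=2, v≡5 (mod 17); (2|17)=+1, (5|17)=-1; sign (−1)^0·+1^2·-1^1 = -1.
(a,b)_41: α=1, u≡11; β=2, v≡1 (mod 41); (11|41)=-1, (1|41)=+1; sign (−1)^0·-1^2·+1^1 = +1.
(a,b)_2: α=-2, β=-6; u≡1, v≡5 (mod 8); ε(u)ε(v)=0·0, αω(v)=-2·1, βω(u)=-6·0; sum ≡ 0  ⇒  +1.
(a,b)_37: α=2, u≡18; β=3, v≡10 (mod 37); (18|37)=-1, (10|37)=+1; sign (−1)^0·-1^3·+1^2 = -1.
(a,b)_7: α=-2, u≡1; β=-2, v≡1 (mod 7); (1|7)=+1, (1|7)=+1; sign (−1)^0·+1^-2·+1^-2 = +1.
(a,b)_∞: sgn(-384047)=−, sgn(37)=+, so +1.
|Ram(-384047, 37)| = 4, even; anisotropic at {17, 19, 29, 37}.

[17, 19, 29, 37]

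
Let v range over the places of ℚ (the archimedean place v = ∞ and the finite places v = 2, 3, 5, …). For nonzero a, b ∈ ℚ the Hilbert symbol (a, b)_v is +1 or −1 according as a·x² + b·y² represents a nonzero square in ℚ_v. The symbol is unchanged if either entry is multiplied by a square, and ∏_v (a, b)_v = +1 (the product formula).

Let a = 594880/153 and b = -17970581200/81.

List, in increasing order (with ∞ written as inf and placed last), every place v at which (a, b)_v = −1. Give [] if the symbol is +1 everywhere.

[2, 5]

Mod squares: a ≡ 935, b ≡ -13. Check v ∈ {∞, 2, 3, 5, 11, 13, 17}.
v=2: v_2(a)=6, v_2(b)=4; units ≡ 7, 3 (mod 8); ε·ε+αω+βω = 1·1+6·1+4·0 ≡ 1  ⇒  (a,b)_2 = -1.
v=∞: 935 > 0 and -13 < 0  ⇒  (a,b)_∞ = +1.
v=11: a=11^1·(≡7), b=11^2·(≡1) mod 11; (7|11)=-1, (1|11)=+1; (−1)^{1·2·5}·(-1)^2·(+1)^1 = +1.
v=3: a=3^-2·(≡2), b=3^-4·(≡2) mod 3; (2|3)=-1, (2|3)=-1; (−1)^{-2·-4·1}·(-1)^-4·(-1)^-2 = +1.
v=5: a=5^1·(≡2), b=5^2·(≡2) mod 5; (2|5)=-1, (2|5)=-1; (−1)^{1·2·2}·(-1)^2·(-1)^1 = -1.
v=13: a=13^2·(≡1), b=13^5·(≡4) mod 13; (1|13)=+1, (4|13)=+1; (−1)^{2·5·6}·(+1)^5·(+1)^2 = +1.
v=17: a=17^-1·(≡15), b=17^0·(≡16) mod 17; (15|17)=+1, (16|17)=+1; (−1)^{-1·0·8}·(+1)^0·(+1)^-1 = +1.
(935, -13 / ℚ) ramifies at {2, 5}: a division algebra.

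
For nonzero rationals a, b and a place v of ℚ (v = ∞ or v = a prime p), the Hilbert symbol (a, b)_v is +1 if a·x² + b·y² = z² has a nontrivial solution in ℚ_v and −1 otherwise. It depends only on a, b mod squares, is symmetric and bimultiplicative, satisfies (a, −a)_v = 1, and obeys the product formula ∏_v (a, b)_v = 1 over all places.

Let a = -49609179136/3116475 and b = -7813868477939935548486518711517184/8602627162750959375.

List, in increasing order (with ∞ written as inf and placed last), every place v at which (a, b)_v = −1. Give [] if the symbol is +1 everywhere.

[2, 3, 23, inf]

Mod squares: a ≡ -7429, b ≡ -5865. Check v ∈ {∞, 2, 3, 5, 11, 17, 19, 23}.
v=5: a=5^-2·(≡1), b=5^-5·(≡3) mod 5; (1|5)=+1, (3|5)=-1; (−1)^{-2·-5·2}·(+1)^-5·(-1)^-2 = +1.
v=2: v_2(a)=20, v_2(b)=66; units ≡ 3, 7 (mod 8); ε·ε+αω+βω = 1·1+20·0+66·1 ≡ 1  ⇒  (a,b)_2 = -1.
v=19: a=19^-1·(≡2), b=19^-2·(≡16) mod 19; (2|19)=-1, (16|19)=+1; (−1)^{-1·-2·9}·(-1)^-2·(+1)^-1 = +1.
v=∞: -7429 < 0 and -5865 < 0  ⇒  (a,b)_∞ = -1.
v=11: a=11^2·(≡6), b=11^6·(≡9) mod 11; (6|11)=-1, (9|11)=+1; (−1)^{2·6·5}·(-1)^6·(+1)^2 = +1.
v=17: a=17^1·(≡12), b=17^3·(≡7) mod 17; (12|17)=-1, (7|17)=-1; (−1)^{1·3·8}·(-1)^3·(-1)^1 = +1.
v=23: a=23^1·(≡7), b=23^3·(≡19) mod 23; (7|23)=-1, (19|23)=-1; (−1)^{1·3·11}·(-1)^3·(-1)^1 = -1.
v=3: a=3^-8·(≡2), b=3^-27·(≡1) mod 3; (2|3)=-1, (1|3)=+1; (−1)^{-8·-27·1}·(-1)^-27·(+1)^-8 = -1.
|Ram(-7429, -5865)| = 4, even; anisotropic at {2, 3, 23, ∞}.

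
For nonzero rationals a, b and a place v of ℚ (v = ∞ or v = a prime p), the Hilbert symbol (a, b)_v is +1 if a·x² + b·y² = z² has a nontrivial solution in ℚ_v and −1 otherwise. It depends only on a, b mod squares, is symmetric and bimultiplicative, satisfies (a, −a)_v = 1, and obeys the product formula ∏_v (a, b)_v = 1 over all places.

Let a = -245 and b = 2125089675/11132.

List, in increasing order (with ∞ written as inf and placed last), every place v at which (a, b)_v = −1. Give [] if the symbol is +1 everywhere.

Mod squares: a ≡ -5, b ≡ 7429. Check v ∈ {∞, 2, 3, 5, 7, 11, 17, 19, 23}.
v=5: a=5^1·(≡1), b=5^2·(≡1) mod 5; (1|5)=+1, (1|5)=+1; (−1)^{1·2·2}·(+1)^2·(+1)^1 = +1.
v=23: a=23^0·(≡8), b=23^-1·(≡6) mod 23; (8|23)=+1, (6|23)=+1; (−1)^{0·-1·11}·(+1)^-1·(+1)^0 = +1.
v=∞: -5 < 0 and 7429 > 0  ⇒  (a,b)_∞ = +1.
v=3: a=3^0·(≡1), b=3^6·(≡1) mod 3; (1|3)=+1, (1|3)=+1; (−1)^{0·6·1}·(+1)^6·(+1)^0 = +1.
v=19: a=19^0·(≡2), b=19^3·(≡4) mod 19; (2|19)=-1, (4|19)=+1; (−1)^{0·3·9}·(-1)^3·(+1)^0 = -1.
v=2: v_2(a)=0, v_2(b)=-2; units ≡ 3, 5 (mod 8); ε·ε+αω+βω = 1·0+0·1+-2·1 ≡ 0  ⇒  (a,b)_2 = +1.
v=7: a=7^2·(≡2), b=7^0·(≡1) mod 7; (2|7)=+1, (1|7)=+1; (−1)^{2·0·3}·(+1)^0·(+1)^2 = +1.
v=11: a=11^0·(≡8), b=11^-2·(≡4) mod 11; (8|11)=-1, (4|11)=+1; (−1)^{0·-2·5}·(-1)^-2·(+1)^0 = +1.
v=17: a=17^0·(≡10), b=17^1·(≡3) mod 17; (10|17)=-1, (3|17)=-1; (−1)^{0·1·8}·(-1)^1·(-1)^0 = -1.
|Ram(-5, 7429)| = 2, even; anisotropic at {17, 19}.

[17, 19]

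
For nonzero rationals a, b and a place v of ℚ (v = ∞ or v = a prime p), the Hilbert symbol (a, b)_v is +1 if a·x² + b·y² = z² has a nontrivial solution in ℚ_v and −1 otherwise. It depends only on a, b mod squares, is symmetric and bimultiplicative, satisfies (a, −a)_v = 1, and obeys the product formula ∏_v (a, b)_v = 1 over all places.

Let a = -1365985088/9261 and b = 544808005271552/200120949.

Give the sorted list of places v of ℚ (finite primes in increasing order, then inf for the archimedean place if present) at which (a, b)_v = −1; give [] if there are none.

[7, 17, 19, 23]

(a, b) ≡ (-9177, 312018) mod (ℚ^×)²; places V = {2, 3, 7, 11, 13, 17, 19, 23, ∞}.
(a,b)_7: α=-3, u≡6; β=-7, v≡3 (mod 7); (6|7)=-1, (3|7)=-1; sign (−1)^1·-1^-7·-1^-3 = -1.
(a,b)_17: α=2, u≡12; β=3, v≡6 (mod 17); (12|17)=-1, (6|17)=-1; sign (−1)^0·-1^3·-1^2 = -1.
(a,b)_2: α=6, β=21; u≡7, v≡1 (mod 8); ε(u)ε(v)=1·0, αω(v)=6·0, βω(u)=21·0; sum ≡ 0  ⇒  +1.
(a,b)_13: α=2, u≡10; β=0, v≡11 (mod 13); (10|13)=+1, (11|13)=-1; sign (−1)^0·+1^0·-1^2 = +1.
(a,b)_19: α=1, u≡9; β=1, v≡7 (mod 19); (9|19)=+1, (7|19)=+1; sign (−1)^1·+1^1·+1^1 = -1.
(a,b)_∞: sgn(-9177)=−, sgn(312018)=+, so +1.
(a,b)_11: α=0, u≡6; β=2, v≡4 (mod 11); (6|11)=-1, (4|11)=+1; sign (−1)^0·-1^2·+1^0 = +1.
(a,b)_23: α=1, u≡7; β=1, v≡19 (mod 23); (7|23)=-1, (19|23)=-1; sign (−1)^1·-1^1·-1^1 = -1.
(a,b)_3: α=-3, u≡1; β=-5, v≡2 (mod 3); (1|3)=+1, (2|3)=-1; sign (−1)^1·+1^-5·-1^-3 = +1.
Ram(-9177, 312018) = {7, 17, 19, 23}; no ℚ_7-point on the conic.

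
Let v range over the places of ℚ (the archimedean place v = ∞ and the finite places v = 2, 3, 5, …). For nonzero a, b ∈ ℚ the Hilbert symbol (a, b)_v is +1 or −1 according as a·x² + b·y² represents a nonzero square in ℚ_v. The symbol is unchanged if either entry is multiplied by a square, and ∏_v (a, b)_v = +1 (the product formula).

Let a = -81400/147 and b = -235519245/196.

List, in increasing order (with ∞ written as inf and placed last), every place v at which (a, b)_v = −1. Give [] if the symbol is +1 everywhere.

Mod squares: a ≡ -2442, b ≡ -17205. Check v ∈ {∞, 2, 3, 5, 7, 11, 13, 31, 37}.
v=5: a=5^2·(≡2), b=5^1·(≡1) mod 5; (2|5)=-1, (1|5)=+1; (−1)^{2·1·2}·(-1)^1·(+1)^2 = -1.
v=2: v_2(a)=3, v_2(b)=-2; units ≡ 3, 3 (mod 8); ε·ε+αω+βω = 1·1+3·1+-2·1 ≡ 0  ⇒  (a,b)_2 = +1.
v=13: a=13^0·(≡8), b=13^2·(≡8) mod 13; (8|13)=-1, (8|13)=-1; (−1)^{0·2·6}·(-1)^2·(-1)^0 = +1.
v=7: a=7^-2·(≡1), b=7^-2·(≡1) mod 7; (1|7)=+1, (1|7)=+1; (−1)^{-2·-2·3}·(+1)^-2·(+1)^-2 = +1.
v=3: a=3^-1·(≡2), b=3^5·(≡1) mod 3; (2|3)=-1, (1|3)=+1; (−1)^{-1·5·1}·(-1)^5·(+1)^-1 = +1.
v=31: a=31^0·(≡7), b=31^1·(≡24) mod 31; (7|31)=+1, (24|31)=-1; (−1)^{0·1·15}·(+1)^1·(-1)^0 = +1.
v=11: a=11^1·(≡9), b=11^0·(≡8) mod 11; (9|11)=+1, (8|11)=-1; (−1)^{1·0·5}·(+1)^0·(-1)^1 = -1.
v=∞: -2442 < 0 and -17205 < 0  ⇒  (a,b)_∞ = -1.
v=37: a=37^1·(≡17), b=37^1·(≡12) mod 37; (17|37)=-1, (12|37)=+1; (−1)^{1·1·18}·(-1)^1·(+1)^1 = -1.
Ram(-2442, -17205) = {5, 11, 37, ∞}; no ℚ_5-point on the conic.

[5, 11, 37, inf]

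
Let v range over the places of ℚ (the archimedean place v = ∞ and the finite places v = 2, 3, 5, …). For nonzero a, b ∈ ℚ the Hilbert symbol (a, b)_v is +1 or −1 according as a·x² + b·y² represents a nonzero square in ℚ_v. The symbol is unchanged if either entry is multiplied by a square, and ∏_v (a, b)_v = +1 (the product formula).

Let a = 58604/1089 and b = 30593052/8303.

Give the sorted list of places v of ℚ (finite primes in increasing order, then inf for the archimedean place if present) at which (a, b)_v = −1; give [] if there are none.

Mod squares: a ≡ 299, b ≡ 44321. Check v ∈ {∞, 2, 3, 7, 11, 13, 19, 23, 41, 47}.
v=3: a=3^-2·(≡2), b=3^4·(≡2) mod 3; (2|3)=-1, (2|3)=-1; (−1)^{-2·4·1}·(-1)^4·(-1)^-2 = +1.
v=2: v_2(a)=2, v_2(b)=2; units ≡ 3, 1 (mod 8); ε·ε+αω+βω = 1·0+2·0+2·1 ≡ 0  ⇒  (a,b)_2 = +1.
v=23: a=23^1·(≡8), b=23^-1·(≡1) mod 23; (8|23)=+1, (1|23)=+1; (−1)^{1·-1·11}·(+1)^-1·(+1)^1 = -1.
v=47: a=47^0·(≡17), b=47^1·(≡8) mod 47; (17|47)=+1, (8|47)=+1; (−1)^{0·1·23}·(+1)^1·(+1)^0 = +1.
v=7: a=7^2·(≡5), b=7^2·(≡4) mod 7; (5|7)=-1, (4|7)=+1; (−1)^{2·2·3}·(-1)^2·(+1)^2 = +1.
v=13: a=13^1·(≡1), b=13^0·(≡1) mod 13; (1|13)=+1, (1|13)=+1; (−1)^{1·0·6}·(+1)^0·(+1)^1 = +1.
v=41: a=41^0·(≡6), b=41^1·(≡26) mod 41; (6|41)=-1, (26|41)=-1; (−1)^{0·1·20}·(-1)^1·(-1)^0 = -1.
v=11: a=11^-2·(≡2), b=11^0·(≡8) mod 11; (2|11)=-1, (8|11)=-1; (−1)^{-2·0·5}·(-1)^0·(-1)^-2 = +1.
v=∞: 299 > 0 and 44321 > 0  ⇒  (a,b)_∞ = +1.
v=19: a=19^0·(≡14), b=19^-2·(≡3) mod 19; (14|19)=-1, (3|19)=-1; (−1)^{0·-2·9}·(-1)^-2·(-1)^0 = +1.
Ram(299, 44321) = {23, 41}; no ℚ_23-point on the conic.

[23, 41]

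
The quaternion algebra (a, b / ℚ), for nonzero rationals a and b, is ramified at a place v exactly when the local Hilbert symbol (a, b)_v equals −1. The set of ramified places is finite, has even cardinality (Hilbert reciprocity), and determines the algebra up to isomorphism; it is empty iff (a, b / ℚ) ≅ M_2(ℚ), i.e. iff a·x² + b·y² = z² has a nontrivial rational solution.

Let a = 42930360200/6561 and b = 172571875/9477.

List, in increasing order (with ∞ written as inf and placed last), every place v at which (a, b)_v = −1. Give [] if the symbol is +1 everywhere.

[5, 13]

(a, b) ≡ (2, 1495) mod (ℚ^×)²; places V = {2, 3, 5, 7, 13, 23, ∞}.
(a,b)_7: α=4, u≡1; β=4, v≡1 (mod 7); (1|7)=+1, (1|7)=+1; sign (−1)^0·+1^4·+1^4 = +1.
(a,b)_3: α=-8, u≡2; β=-6, v≡1 (mod 3); (2|3)=-1, (1|3)=+1; sign (−1)^0·-1^-6·+1^-8 = +1.
(a,b)_2: α=3, β=0; u≡1, v≡7 (mod 8); ε(u)ε(v)=0·1, αω(v)=3·0, βω(u)=0·0; sum ≡ 0  ⇒  +1.
(a,b)_5: α=2, u≡3; β=5, v≡4 (mod 5); (3|5)=-1, (4|5)=+1; sign (−1)^0·-1^5·+1^2 = -1.
(a,b)_13: α=2, u≡6; β=-1, v≡8 (mod 13); (6|13)=-1, (8|13)=-1; sign (−1)^0·-1^-1·-1^2 = -1.
(a,b)_∞: sgn(2)=+, sgn(1495)=+, so +1.
(a,b)_23: α=2, u≡8; β=1, v≡19 (mod 23); (8|23)=+1, (19|23)=-1; sign (−1)^0·+1^1·-1^2 = +1.
|Ram(2, 1495)| = 2, even; anisotropic at {5, 13}.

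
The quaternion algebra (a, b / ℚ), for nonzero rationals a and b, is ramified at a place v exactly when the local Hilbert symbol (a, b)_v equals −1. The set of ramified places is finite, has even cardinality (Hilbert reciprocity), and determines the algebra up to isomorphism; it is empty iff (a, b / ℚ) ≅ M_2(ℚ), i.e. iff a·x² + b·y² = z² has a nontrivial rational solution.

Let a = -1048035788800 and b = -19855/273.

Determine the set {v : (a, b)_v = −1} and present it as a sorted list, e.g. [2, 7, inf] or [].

(a, b) ≡ (-2002, -15015) mod (ℚ^×)²; places V = {2, 3, 5, 7, 11, 13, 19, ∞}.
(a,b)_3: α=0, u≡2; β=-1, v≡2 (mod 3); (2|3)=-1, (2|3)=-1; sign (−1)^0·-1^-1·-1^0 = -1.
(a,b)_11: α=3, u≡5; β=1, v≡6 (mod 11); (5|11)=+1, (6|11)=-1; sign (−1)^1·+1^1·-1^3 = +1.
(a,b)_13: α=3, u≡11; β=-1, v≡6 (mod 13); (11|13)=-1, (6|13)=-1; sign (−1)^0·-1^-1·-1^3 = +1.
(a,b)_5: α=2, u≡3; β=1, v≡3 (mod 5); (3|5)=-1, (3|5)=-1; sign (−1)^0·-1^1·-1^2 = -1.
(a,b)_2: α=11, β=0; u≡7, v≡1 (mod 8); ε(u)ε(v)=1·0, αω(v)=11·0, βω(u)=0·0; sum ≡ 0  ⇒  +1.
(a,b)_∞: sgn(-2002)=−, sgn(-15015)=−, so -1.
(a,b)_19: α=0, u≡2; β=2, v≡3 (mod 19); (2|19)=-1, (3|19)=-1; sign (−1)^0·-1^2·-1^0 = +1.
(a,b)_7: α=1, u≡2; β=-1, v≡1 (mod 7); (2|7)=+1, (1|7)=+1; sign (−1)^1·+1^-1·+1^1 = -1.
|Ram(-2002, -15015)| = 4, even; anisotropic at {3, 5, 7, ∞}.

[3, 5, 7, inf]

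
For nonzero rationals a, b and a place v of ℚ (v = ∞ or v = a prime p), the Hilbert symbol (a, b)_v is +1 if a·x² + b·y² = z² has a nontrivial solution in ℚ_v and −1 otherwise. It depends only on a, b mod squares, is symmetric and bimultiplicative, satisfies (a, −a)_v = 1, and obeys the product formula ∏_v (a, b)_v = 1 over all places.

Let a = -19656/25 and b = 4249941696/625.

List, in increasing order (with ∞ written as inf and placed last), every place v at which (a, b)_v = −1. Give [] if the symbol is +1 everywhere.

(a, b) ≡ (-546, 11) mod (ℚ^×)²; places V = {2, 3, 5, 7, 11, 13, ∞}.
(a,b)_2: α=3, β=6; u≡7, v≡3 (mod 8); ε(u)ε(v)=1·1, αω(v)=3·1, βω(u)=6·0; sum ≡ 0  ⇒  +1.
(a,b)_13: α=1, u≡4; β=2, v≡7 (mod 13); (4|13)=+1, (7|13)=-1; sign (−1)^0·+1^2·-1^1 = -1.
(a,b)_7: α=1, u≡5; β=2, v≡2 (mod 7); (5|7)=-1, (2|7)=+1; sign (−1)^0·-1^2·+1^1 = +1.
(a,b)_3: α=3, u≡1; β=6, v≡2 (mod 3); (1|3)=+1, (2|3)=-1; sign (−1)^0·+1^6·-1^3 = -1.
(a,b)_11: α=0, u≡4; β=1, v≡5 (mod 11); (4|11)=+1, (5|11)=+1; sign (−1)^0·+1^1·+1^0 = +1.
(a,b)_5: α=-2, u≡4; β=-4, v≡1 (mod 5); (4|5)=+1, (1|5)=+1; sign (−1)^0·+1^-4·+1^-2 = +1.
(a,b)_∞: sgn(-546)=−, sgn(11)=+, so +1.
|Ram(-546, 11)| = 2, even; anisotropic at {3, 13}.

[3, 13]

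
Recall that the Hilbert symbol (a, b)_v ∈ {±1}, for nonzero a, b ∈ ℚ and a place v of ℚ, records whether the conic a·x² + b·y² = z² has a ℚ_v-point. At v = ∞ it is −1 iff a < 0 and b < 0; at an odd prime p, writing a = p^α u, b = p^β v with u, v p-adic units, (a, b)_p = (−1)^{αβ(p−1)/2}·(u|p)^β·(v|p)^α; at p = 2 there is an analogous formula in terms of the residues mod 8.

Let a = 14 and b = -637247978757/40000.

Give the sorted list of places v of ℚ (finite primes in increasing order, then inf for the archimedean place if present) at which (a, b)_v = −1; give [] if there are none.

(a, b) ≡ (14, -2800733) mod (ℚ^×)²; places V = {2, 3, 5, 7, 13, 17, 19, 23, 29, 53, ∞}.
(a,b)_29: α=0, u≡14; β=1, v≡20 (mod 29); (14|29)=-1, (20|29)=+1; sign (−1)^0·-1^1·+1^0 = -1.
(a,b)_13: α=0, u≡1; β=1, v≡2 (mod 13); (1|13)=+1, (2|13)=-1; sign (−1)^0·+1^1·-1^0 = +1.
(a,b)_3: α=0, u≡2; β=4, v≡1 (mod 3); (2|3)=-1, (1|3)=+1; sign (−1)^0·-1^4·+1^0 = +1.
(a,b)_19: α=0, u≡14; β=1, v≡15 (mod 19); (14|19)=-1, (15|19)=-1; sign (−1)^0·-1^1·-1^0 = -1.
(a,b)_5: α=0, u≡4; β=-4, v≡2 (mod 5); (4|5)=+1, (2|5)=-1; sign (−1)^0·+1^-4·-1^0 = +1.
(a,b)_23: α=0, u≡14; β=1, v≡7 (mod 23); (14|23)=-1, (7|23)=-1; sign (−1)^0·-1^1·-1^0 = -1.
(a,b)_7: α=1, u≡2; β=0, v≡1 (mod 7); (2|7)=+1, (1|7)=+1; sign (−1)^0·+1^0·+1^1 = +1.
(a,b)_17: α=0, u≡14; β=1, v≡2 (mod 17); (14|17)=-1, (2|17)=+1; sign (−1)^0·-1^1·+1^0 = -1.
(a,b)_53: α=0, u≡14; β=2, v≡16 (mod 53); (14|53)=-1, (16|53)=+1; sign (−1)^0·-1^2·+1^0 = +1.
(a,b)_2: α=1, β=-6; u≡7, v≡3 (mod 8); ε(u)ε(v)=1·1, αω(v)=1·1, βω(u)=-6·0; sum ≡ 0  ⇒  +1.
(a,b)_∞: sgn(14)=+, sgn(-2800733)=−, so +1.
|Ram(14, -2800733)| = 4, even; anisotropic at {17, 19, 23, 29}.

[17, 19, 23, 29]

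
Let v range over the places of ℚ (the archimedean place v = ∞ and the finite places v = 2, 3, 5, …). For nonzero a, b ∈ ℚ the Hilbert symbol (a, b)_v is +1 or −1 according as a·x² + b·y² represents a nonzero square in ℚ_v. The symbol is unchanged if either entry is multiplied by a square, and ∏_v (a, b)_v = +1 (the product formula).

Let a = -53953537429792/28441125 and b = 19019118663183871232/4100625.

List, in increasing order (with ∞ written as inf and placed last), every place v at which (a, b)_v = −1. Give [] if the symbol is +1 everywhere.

[2, 5]

(a, b) ≡ (-10010, 77) mod (ℚ^×)²; places V = {2, 3, 5, 7, 11, 13, 31, 41, 53, ∞}.
(a,b)_3: α=-4, u≡1; β=-8, v≡2 (mod 3); (1|3)=+1, (2|3)=-1; sign (−1)^0·+1^-8·-1^-4 = +1.
(a,b)_7: α=3, u≡3; β=5, v≡4 (mod 7); (3|7)=-1, (4|7)=+1; sign (−1)^1·-1^5·+1^3 = +1.
(a,b)_∞: sgn(-10010)=−, sgn(77)=+, so +1.
(a,b)_2: α=5, β=8; u≡3, v≡5 (mod 8); ε(u)ε(v)=1·0, αω(v)=5·1, βω(u)=8·1; sum ≡ 1  ⇒  -1.
(a,b)_5: α=-3, u≡2; β=-4, v≡2 (mod 5); (2|5)=-1, (2|5)=-1; sign (−1)^0·-1^-4·-1^-3 = -1.
(a,b)_13: α=3, u≡1; β=4, v≡1 (mod 13); (1|13)=+1, (1|13)=+1; sign (−1)^0·+1^4·+1^3 = +1.
(a,b)_41: α=2, u≡22; β=0, v≡9 (mod 41); (22|41)=-1, (9|41)=+1; sign (−1)^0·-1^0·+1^2 = +1.
(a,b)_11: α=3, u≡5; β=5, v≡6 (mod 11); (5|11)=+1, (6|11)=-1; sign (−1)^1·+1^5·-1^3 = +1.
(a,b)_31: α=0, u≡13; β=2, v≡24 (mod 31); (13|31)=-1, (24|31)=-1; sign (−1)^0·-1^2·-1^0 = +1.
(a,b)_53: α=-2, u≡47; β=0, v≡40 (mod 53); (47|53)=+1, (40|53)=+1; sign (−1)^0·+1^0·+1^-2 = +1.
Ram(-10010, 77) = {2, 5}; no ℚ_2-point on the conic.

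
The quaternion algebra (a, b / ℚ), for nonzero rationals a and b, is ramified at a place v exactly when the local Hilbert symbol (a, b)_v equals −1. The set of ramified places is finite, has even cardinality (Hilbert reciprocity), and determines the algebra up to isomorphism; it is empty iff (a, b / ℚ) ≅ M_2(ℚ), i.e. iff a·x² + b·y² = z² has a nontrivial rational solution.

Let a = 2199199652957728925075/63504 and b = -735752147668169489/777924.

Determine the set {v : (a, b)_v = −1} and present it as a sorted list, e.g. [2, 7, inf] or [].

Mod squares: a ≡ 1062347, b ≡ -100529. Check v ∈ {∞, 2, 3, 5, 7, 11, 13, 17, 19, 23, 37}.
v=2: v_2(a)=-4, v_2(b)=-2; units ≡ 3, 7 (mod 8); ε·ε+αω+βω = 1·1+-4·0+-2·1 ≡ 1  ⇒  (a,b)_2 = -1.
v=19: a=19^1·(≡2), b=19^1·(≡14) mod 19; (2|19)=-1, (14|19)=-1; (−1)^{1·1·9}·(-1)^1·(-1)^1 = -1.
v=23: a=23^3·(≡20), b=23^2·(≡13) mod 23; (20|23)=-1, (13|23)=+1; (−1)^{3·2·11}·(-1)^2·(+1)^3 = +1.
v=17: a=17^5·(≡9), b=17^4·(≡13) mod 17; (9|17)=+1, (13|17)=+1; (−1)^{5·4·8}·(+1)^4·(+1)^5 = +1.
v=13: a=13^1·(≡9), b=13^1·(≡11) mod 13; (9|13)=+1, (11|13)=-1; (−1)^{1·1·6}·(+1)^1·(-1)^1 = -1.
v=7: a=7^-2·(≡5), b=7^-4·(≡5) mod 7; (5|7)=-1, (5|7)=-1; (−1)^{-2·-4·3}·(-1)^-4·(-1)^-2 = +1.
v=11: a=11^1·(≡10), b=11^3·(≡6) mod 11; (10|11)=-1, (6|11)=-1; (−1)^{1·3·5}·(-1)^3·(-1)^1 = -1.
v=∞: 1062347 > 0 and -100529 < 0  ⇒  (a,b)_∞ = +1.
v=3: a=3^-4·(≡2), b=3^-4·(≡1) mod 3; (2|3)=-1, (1|3)=+1; (−1)^{-4·-4·1}·(-1)^-4·(+1)^-4 = +1.
v=37: a=37^4·(≡11), b=37^3·(≡30) mod 37; (11|37)=+1, (30|37)=+1; (−1)^{4·3·18}·(+1)^3·(+1)^4 = +1.
v=5: a=5^2·(≡2), b=5^0·(≡4) mod 5; (2|5)=-1, (4|5)=+1; (−1)^{2·0·2}·(-1)^0·(+1)^2 = +1.
Ram(1062347, -100529) = {2, 11, 13, 19}; no ℚ_2-point on the conic.

[2, 11, 13, 19]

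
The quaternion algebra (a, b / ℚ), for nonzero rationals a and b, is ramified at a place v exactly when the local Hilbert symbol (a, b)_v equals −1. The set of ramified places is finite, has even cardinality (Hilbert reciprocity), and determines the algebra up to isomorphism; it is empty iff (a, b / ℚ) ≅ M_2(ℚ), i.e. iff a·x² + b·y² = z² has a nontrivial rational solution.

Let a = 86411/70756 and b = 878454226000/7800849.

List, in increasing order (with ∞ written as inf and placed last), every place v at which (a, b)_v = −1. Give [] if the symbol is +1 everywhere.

(a, b) ≡ (299, 85) mod (ℚ^×)²; places V = {2, 3, 5, 7, 13, 17, 19, 23, ∞}.
(a,b)_5: α=0, u≡1; β=3, v≡2 (mod 5); (1|5)=+1, (2|5)=-1; sign (−1)^0·+1^3·-1^0 = +1.
(a,b)_3: α=0, u≡2; β=-2, v≡1 (mod 3); (2|3)=-1, (1|3)=+1; sign (−1)^0·-1^-2·+1^0 = +1.
(a,b)_2: α=-2, β=4; u≡3, v≡5 (mod 8); ε(u)ε(v)=1·0, αω(v)=-2·1, βω(u)=4·1; sum ≡ 0  ⇒  +1.
(a,b)_17: α=2, u≡5; β=3, v≡10 (mod 17); (5|17)=-1, (10|17)=-1; sign (−1)^0·-1^3·-1^2 = -1.
(a,b)_23: α=1, u≡1; β=2, v≡9 (mod 23); (1|23)=+1, (9|23)=+1; sign (−1)^0·+1^2·+1^1 = +1.
(a,b)_19: α=-2, u≡3; β=-2, v≡17 (mod 19); (3|19)=-1, (17|19)=+1; sign (−1)^0·-1^-2·+1^-2 = +1.
(a,b)_13: α=1, u≡3; β=2, v≡11 (mod 13); (3|13)=+1, (11|13)=-1; sign (−1)^0·+1^2·-1^1 = -1.
(a,b)_7: α=-2, u≡5; β=-4, v≡1 (mod 7); (5|7)=-1, (1|7)=+1; sign (−1)^0·-1^-4·+1^-2 = +1.
(a,b)_∞: sgn(299)=+, sgn(85)=+, so +1.
Ram(299, 85) = {13, 17}; no ℚ_13-point on the conic.

[13, 17]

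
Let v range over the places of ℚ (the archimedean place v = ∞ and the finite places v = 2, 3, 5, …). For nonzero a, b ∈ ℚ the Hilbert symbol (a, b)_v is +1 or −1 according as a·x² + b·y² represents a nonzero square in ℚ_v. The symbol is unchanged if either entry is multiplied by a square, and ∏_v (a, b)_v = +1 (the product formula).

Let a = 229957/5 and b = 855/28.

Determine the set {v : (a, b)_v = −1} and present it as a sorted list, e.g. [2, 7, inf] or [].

[13, 19]

Mod squares: a ≡ 65, b ≡ 665. Check v ∈ {∞, 2, 3, 5, 7, 13, 19}.
v=13: a=13^1·(≡7), b=13^0·(≡5) mod 13; (7|13)=-1, (5|13)=-1; (−1)^{1·0·6}·(-1)^0·(-1)^1 = -1.
v=∞: 65 > 0 and 665 > 0  ⇒  (a,b)_∞ = +1.
v=19: a=19^2·(≡2), b=19^1·(≡5) mod 19; (2|19)=-1, (5|19)=+1; (−1)^{2·1·9}·(-1)^1·(+1)^2 = -1.
v=3: a=3^0·(≡2), b=3^2·(≡2) mod 3; (2|3)=-1, (2|3)=-1; (−1)^{0·2·1}·(-1)^2·(-1)^0 = +1.
v=7: a=7^2·(≡2), b=7^-1·(≡2) mod 7; (2|7)=+1, (2|7)=+1; (−1)^{2·-1·3}·(+1)^-1·(+1)^2 = +1.
v=5: a=5^-1·(≡2), b=5^1·(≡2) mod 5; (2|5)=-1, (2|5)=-1; (−1)^{-1·1·2}·(-1)^1·(-1)^-1 = +1.
v=2: v_2(a)=0, v_2(b)=-2; units ≡ 1, 1 (mod 8); ε·ε+αω+βω = 0·0+0·0+-2·0 ≡ 0  ⇒  (a,b)_2 = +1.
|Ram(65, 665)| = 2, even; anisotropic at {13, 19}.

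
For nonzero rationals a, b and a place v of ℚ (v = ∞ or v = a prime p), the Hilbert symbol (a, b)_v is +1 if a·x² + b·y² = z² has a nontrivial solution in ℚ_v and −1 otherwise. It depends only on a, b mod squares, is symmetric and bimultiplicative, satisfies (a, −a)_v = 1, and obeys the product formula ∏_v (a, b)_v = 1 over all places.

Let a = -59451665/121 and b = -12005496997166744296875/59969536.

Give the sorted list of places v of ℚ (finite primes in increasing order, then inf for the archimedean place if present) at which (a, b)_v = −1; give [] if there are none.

Mod squares: a ≡ -665, b ≡ -1235. Check v ∈ {∞, 2, 3, 5, 7, 11, 13, 19, 23, 31}.
v=5: a=5^1·(≡2), b=5^7·(≡3) mod 5; (2|5)=-1, (3|5)=-1; (−1)^{1·7·2}·(-1)^7·(-1)^1 = +1.
v=7: a=7^1·(≡6), b=7^0·(≡2) mod 7; (6|7)=-1, (2|7)=+1; (−1)^{1·0·3}·(-1)^0·(+1)^1 = +1.
v=2: v_2(a)=0, v_2(b)=-12; units ≡ 7, 5 (mod 8); ε·ε+αω+βω = 1·0+0·1+-12·0 ≡ 0  ⇒  (a,b)_2 = +1.
v=19: a=19^1·(≡8), b=19^1·(≡6) mod 19; (8|19)=-1, (6|19)=+1; (−1)^{1·1·9}·(-1)^1·(+1)^1 = +1.
v=∞: -665 < 0 and -1235 < 0  ⇒  (a,b)_∞ = -1.
v=13: a=13^2·(≡2), b=13^5·(≡1) mod 13; (2|13)=-1, (1|13)=+1; (−1)^{2·5·6}·(-1)^5·(+1)^2 = -1.
v=31: a=31^0·(≡17), b=31^2·(≡16) mod 31; (17|31)=-1, (16|31)=+1; (−1)^{0·2·15}·(-1)^2·(+1)^0 = +1.
v=23: a=23^2·(≡18), b=23^4·(≡11) mod 23; (18|23)=+1, (11|23)=-1; (−1)^{2·4·11}·(+1)^4·(-1)^2 = +1.
v=3: a=3^0·(≡1), b=3^4·(≡1) mod 3; (1|3)=+1, (1|3)=+1; (−1)^{0·4·1}·(+1)^4·(+1)^0 = +1.
v=11: a=11^-2·(≡2), b=11^-4·(≡8) mod 11; (2|11)=-1, (8|11)=-1; (−1)^{-2·-4·5}·(-1)^-4·(-1)^-2 = +1.
(-665, -1235 / ℚ) ramifies at {13, ∞}: a division algebra.

[13, inf]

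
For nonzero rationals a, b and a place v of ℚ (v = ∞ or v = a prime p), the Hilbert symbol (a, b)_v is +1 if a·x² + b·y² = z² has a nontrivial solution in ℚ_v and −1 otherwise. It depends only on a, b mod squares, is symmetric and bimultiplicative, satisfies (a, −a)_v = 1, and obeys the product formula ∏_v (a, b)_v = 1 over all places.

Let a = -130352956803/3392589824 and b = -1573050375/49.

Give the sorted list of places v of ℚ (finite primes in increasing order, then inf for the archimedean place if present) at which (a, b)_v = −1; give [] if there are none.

[3, 5, 19, 29, 37, inf]

(a, b) ≡ (-87, -776815) mod (ℚ^×)²; places V = {2, 3, 5, 7, 13, 17, 19, 23, 29, 37, 53, ∞}.
(a,b)_3: α=5, u≡1; β=4, v≡2 (mod 3); (1|3)=+1, (2|3)=-1; sign (−1)^0·+1^4·-1^5 = -1.
(a,b)_13: α=-4, u≡3; β=1, v≡6 (mod 13); (3|13)=+1, (6|13)=-1; sign (−1)^0·+1^1·-1^-4 = +1.
(a,b)_2: α=-12, β=0; u≡1, v≡1 (mod 8); ε(u)ε(v)=0·0, αω(v)=-12·0, βω(u)=0·0; sum ≡ 0  ⇒  +1.
(a,b)_53: α=2, u≡32; β=0, v≡10 (mod 53); (32|53)=-1, (10|53)=+1; sign (−1)^0·-1^0·+1^2 = +1.
(a,b)_19: α=2, u≡12; β=1, v≡3 (mod 19); (12|19)=-1, (3|19)=-1; sign (−1)^0·-1^1·-1^2 = -1.
(a,b)_5: α=0, u≡3; β=3, v≡3 (mod 5); (3|5)=-1, (3|5)=-1; sign (−1)^0·-1^3·-1^0 = -1.
(a,b)_37: α=0, u≡19; β=1, v≡1 (mod 37); (19|37)=-1, (1|37)=+1; sign (−1)^0·-1^1·+1^0 = -1.
(a,b)_∞: sgn(-87)=−, sgn(-776815)=−, so -1.
(a,b)_23: α=2, u≡15; β=0, v≡11 (mod 23); (15|23)=-1, (11|23)=-1; sign (−1)^0·-1^0·-1^2 = +1.
(a,b)_29: α=-1, u≡2; β=0, v≡27 (mod 29); (2|29)=-1, (27|29)=-1; sign (−1)^0·-1^0·-1^-1 = -1.
(a,b)_17: α=0, u≡2; β=1, v≡16 (mod 17); (2|17)=+1, (16|17)=+1; sign (−1)^0·+1^1·+1^0 = +1.
(a,b)_7: α=0, u≡1; β=-2, v≡6 (mod 7); (1|7)=+1, (6|7)=-1; sign (−1)^0·+1^-2·-1^0 = +1.
(-87, -776815 / ℚ) ramifies at {3, 5, 19, 29, 37, ∞}: a division algebra.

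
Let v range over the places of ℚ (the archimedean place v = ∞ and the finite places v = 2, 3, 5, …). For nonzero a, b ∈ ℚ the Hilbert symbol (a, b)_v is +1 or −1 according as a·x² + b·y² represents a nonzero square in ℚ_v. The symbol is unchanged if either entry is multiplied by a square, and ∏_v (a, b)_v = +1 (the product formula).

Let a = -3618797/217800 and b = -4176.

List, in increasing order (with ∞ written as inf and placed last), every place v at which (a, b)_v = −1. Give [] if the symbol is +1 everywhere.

[23, inf]

Mod squares: a ≡ -874, b ≡ -29. Check v ∈ {∞, 2, 3, 5, 7, 11, 13, 19, 23, 29}.
v=∞: -874 < 0 and -29 < 0  ⇒  (a,b)_∞ = -1.
v=19: a=19^1·(≡4), b=19^0·(≡4) mod 19; (4|19)=+1, (4|19)=+1; (−1)^{1·0·9}·(+1)^0·(+1)^1 = +1.
v=7: a=7^2·(≡2), b=7^0·(≡3) mod 7; (2|7)=+1, (3|7)=-1; (−1)^{2·0·3}·(+1)^0·(-1)^2 = +1.
v=11: a=11^-2·(≡7), b=11^0·(≡4) mod 11; (7|11)=-1, (4|11)=+1; (−1)^{-2·0·5}·(-1)^0·(+1)^-2 = +1.
v=2: v_2(a)=-3, v_2(b)=4; units ≡ 3, 3 (mod 8); ε·ε+αω+βω = 1·1+-3·1+4·1 ≡ 0  ⇒  (a,b)_2 = +1.
v=23: a=23^1·(≡18), b=23^0·(≡10) mod 23; (18|23)=+1, (10|23)=-1; (−1)^{1·0·11}·(+1)^0·(-1)^1 = -1.
v=29: a=29^0·(≡20), b=29^1·(≡1) mod 29; (20|29)=+1, (1|29)=+1; (−1)^{0·1·14}·(+1)^1·(+1)^0 = +1.
v=3: a=3^-2·(≡2), b=3^2·(≡1) mod 3; (2|3)=-1, (1|3)=+1; (−1)^{-2·2·1}·(-1)^2·(+1)^-2 = +1.
v=5: a=5^-2·(≡4), b=5^0·(≡4) mod 5; (4|5)=+1, (4|5)=+1; (−1)^{-2·0·2}·(+1)^0·(+1)^-2 = +1.
v=13: a=13^2·(≡1), b=13^0·(≡10) mod 13; (1|13)=+1, (10|13)=+1; (−1)^{2·0·6}·(+1)^0·(+1)^2 = +1.
|Ram(-874, -29)| = 2, even; anisotropic at {23, ∞}.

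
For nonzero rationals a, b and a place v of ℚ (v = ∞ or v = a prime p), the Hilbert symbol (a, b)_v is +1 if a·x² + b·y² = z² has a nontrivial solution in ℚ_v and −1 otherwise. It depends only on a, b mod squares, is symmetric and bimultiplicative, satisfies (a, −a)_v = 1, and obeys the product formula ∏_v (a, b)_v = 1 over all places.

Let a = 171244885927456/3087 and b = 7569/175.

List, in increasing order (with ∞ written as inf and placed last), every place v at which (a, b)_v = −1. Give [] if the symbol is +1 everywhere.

Mod squares: a ≡ 2039422, b ≡ 7. Check v ∈ {∞, 2, 3, 5, 7, 11, 17, 19, 29, 41}.
v=19: a=19^3·(≡1), b=19^0·(≡16) mod 19; (1|19)=+1, (16|19)=+1; (−1)^{3·0·9}·(+1)^0·(+1)^3 = +1.
v=5: a=5^0·(≡3), b=5^-2·(≡2) mod 5; (3|5)=-1, (2|5)=-1; (−1)^{0·-2·2}·(-1)^-2·(-1)^0 = +1.
v=7: a=7^-3·(≡6), b=7^-1·(≡4) mod 7; (6|7)=-1, (4|7)=+1; (−1)^{-3·-1·3}·(-1)^-1·(+1)^-3 = +1.
v=∞: 2039422 > 0 and 7 > 0  ⇒  (a,b)_∞ = +1.
v=11: a=11^3·(≡8), b=11^0·(≡10) mod 11; (8|11)=-1, (10|11)=-1; (−1)^{3·0·5}·(-1)^0·(-1)^3 = -1.
v=17: a=17^1·(≡11), b=17^0·(≡11) mod 17; (11|17)=-1, (11|17)=-1; (−1)^{1·0·8}·(-1)^0·(-1)^1 = -1.
v=2: v_2(a)=5, v_2(b)=0; units ≡ 7, 7 (mod 8); ε·ε+αω+βω = 1·1+5·0+0·0 ≡ 1  ⇒  (a,b)_2 = -1.
v=41: a=41^1·(≡2), b=41^0·(≡6) mod 41; (2|41)=+1, (6|41)=-1; (−1)^{1·0·20}·(+1)^0·(-1)^1 = -1.
v=3: a=3^-2·(≡1), b=3^2·(≡1) mod 3; (1|3)=+1, (1|3)=+1; (−1)^{-2·2·1}·(+1)^2·(+1)^-2 = +1.
v=29: a=29^2·(≡3), b=29^2·(≡9) mod 29; (3|29)=-1, (9|29)=+1; (−1)^{2·2·14}·(-1)^2·(+1)^2 = +1.
|Ram(2039422, 7)| = 4, even; anisotropic at {2, 11, 17, 41}.

[2, 11, 17, 41]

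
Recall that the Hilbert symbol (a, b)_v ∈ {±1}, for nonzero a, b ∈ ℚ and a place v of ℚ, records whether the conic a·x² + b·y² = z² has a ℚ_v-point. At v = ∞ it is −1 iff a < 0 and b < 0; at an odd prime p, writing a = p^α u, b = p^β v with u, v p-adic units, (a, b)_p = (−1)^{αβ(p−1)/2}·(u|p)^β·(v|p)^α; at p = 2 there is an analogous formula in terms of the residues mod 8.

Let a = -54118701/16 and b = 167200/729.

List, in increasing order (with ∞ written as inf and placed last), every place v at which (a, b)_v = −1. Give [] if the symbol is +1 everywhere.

Mod squares: a ≡ -35581, b ≡ 418. Check v ∈ {∞, 2, 3, 5, 7, 11, 13, 17, 19, 23}.
v=3: a=3^2·(≡2), b=3^-6·(≡1) mod 3; (2|3)=-1, (1|3)=+1; (−1)^{2·-6·1}·(-1)^-6·(+1)^2 = +1.
v=17: a=17^1·(≡16), b=17^0·(≡6) mod 17; (16|17)=+1, (6|17)=-1; (−1)^{1·0·8}·(+1)^0·(-1)^1 = -1.
v=2: v_2(a)=-4, v_2(b)=5; units ≡ 3, 1 (mod 8); ε·ε+αω+βω = 1·0+-4·0+5·1 ≡ 1  ⇒  (a,b)_2 = -1.
v=∞: -35581 < 0 and 418 > 0  ⇒  (a,b)_∞ = +1.
v=13: a=13^3·(≡5), b=13^0·(≡7) mod 13; (5|13)=-1, (7|13)=-1; (−1)^{3·0·6}·(-1)^0·(-1)^3 = -1.
v=11: a=11^0·(≡9), b=11^1·(≡3) mod 11; (9|11)=+1, (3|11)=+1; (−1)^{0·1·5}·(+1)^1·(+1)^0 = +1.
v=7: a=7^1·(≡6), b=7^0·(≡5) mod 7; (6|7)=-1, (5|7)=-1; (−1)^{1·0·3}·(-1)^0·(-1)^1 = -1.
v=23: a=23^1·(≡19), b=23^0·(≡8) mod 23; (19|23)=-1, (8|23)=+1; (−1)^{1·0·11}·(-1)^0·(+1)^1 = +1.
v=19: a=19^0·(≡17), b=19^1·(≡14) mod 19; (17|19)=+1, (14|19)=-1; (−1)^{0·1·9}·(+1)^1·(-1)^0 = +1.
v=5: a=5^0·(≡4), b=5^2·(≡2) mod 5; (4|5)=+1, (2|5)=-1; (−1)^{0·2·2}·(+1)^2·(-1)^0 = +1.
|Ram(-35581, 418)| = 4, even; anisotropic at {2, 7, 13, 17}.

[2, 7, 13, 17]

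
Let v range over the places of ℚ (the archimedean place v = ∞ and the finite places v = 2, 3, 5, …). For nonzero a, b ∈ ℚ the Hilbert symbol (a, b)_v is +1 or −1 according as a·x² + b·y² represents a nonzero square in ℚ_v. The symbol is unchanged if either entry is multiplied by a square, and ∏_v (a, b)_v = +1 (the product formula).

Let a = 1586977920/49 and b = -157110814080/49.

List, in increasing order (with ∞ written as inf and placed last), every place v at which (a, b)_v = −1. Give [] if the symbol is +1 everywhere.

[2, 23]

(a, b) ≡ (2530, -230) mod (ℚ^×)²; places V = {2, 3, 5, 7, 11, 23, ∞}.
(a,b)_3: α=4, u≡1; β=6, v≡1 (mod 3); (1|3)=+1, (1|3)=+1; sign (−1)^0·+1^6·+1^4 = +1.
(a,b)_2: α=7, β=7; u≡1, v≡5 (mod 8); ε(u)ε(v)=0·0, αω(v)=7·1, βω(u)=7·0; sum ≡ 1  ⇒  -1.
(a,b)_11: α=3, u≡6; β=4, v≡1 (mod 11); (6|11)=-1, (1|11)=+1; sign (−1)^0·-1^4·+1^3 = +1.
(a,b)_5: α=1, u≡1; β=1, v≡1 (mod 5); (1|5)=+1, (1|5)=+1; sign (−1)^0·+1^1·+1^1 = +1.
(a,b)_7: α=-2, u≡3; β=-2, v≡4 (mod 7); (3|7)=-1, (4|7)=+1; sign (−1)^0·-1^-2·+1^-2 = +1.
(a,b)_23: α=1, u≡2; β=1, v≡9 (mod 23); (2|23)=+1, (9|23)=+1; sign (−1)^1·+1^1·+1^1 = -1.
(a,b)_∞: sgn(2530)=+, sgn(-230)=−, so +1.
Ram(2530, -230) = {2, 23}; no ℚ_2-point on the conic.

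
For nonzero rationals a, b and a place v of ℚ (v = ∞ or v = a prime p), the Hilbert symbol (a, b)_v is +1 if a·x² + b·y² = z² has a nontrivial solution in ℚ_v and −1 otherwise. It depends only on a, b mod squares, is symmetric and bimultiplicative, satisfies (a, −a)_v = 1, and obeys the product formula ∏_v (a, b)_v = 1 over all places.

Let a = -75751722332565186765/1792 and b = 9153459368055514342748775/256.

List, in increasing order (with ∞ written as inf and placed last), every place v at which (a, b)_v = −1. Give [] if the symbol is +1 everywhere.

(a, b) ≡ (-1155, 39) mod (ℚ^×)²; places V = {2, 3, 5, 7, 11, 13, 23, 53, ∞}.
(a,b)_53: α=2, u≡43; β=2, v≡21 (mod 53); (43|53)=+1, (21|53)=-1; sign (−1)^0·+1^2·-1^2 = +1.
(a,b)_3: α=1, u≡2; β=1, v≡1 (mod 3); (2|3)=-1, (1|3)=+1; sign (−1)^1·-1^1·+1^1 = +1.
(a,b)_7: α=-1, u≡6; β=0, v≡1 (mod 7); (6|7)=-1, (1|7)=+1; sign (−1)^0·-1^0·+1^-1 = +1.
(a,b)_2: α=-8, β=-8; u≡5, v≡7 (mod 8); ε(u)ε(v)=0·1, αω(v)=-8·0, βω(u)=-8·1; sum ≡ 0  ⇒  +1.
(a,b)_11: α=3, u≡1; β=4, v≡6 (mod 11); (1|11)=+1, (6|11)=-1; sign (−1)^0·+1^4·-1^3 = -1.
(a,b)_23: α=4, u≡9; β=4, v≡4 (mod 23); (9|23)=+1, (4|23)=+1; sign (−1)^0·+1^4·+1^4 = +1.
(a,b)_∞: sgn(-1155)=−, sgn(39)=+, so +1.
(a,b)_5: α=1, u≡1; β=2, v≡1 (mod 5); (1|5)=+1, (1|5)=+1; sign (−1)^0·+1^2·+1^1 = +1.
(a,b)_13: α=6, u≡2; β=9, v≡10 (mod 13); (2|13)=-1, (10|13)=+1; sign (−1)^0·-1^9·+1^6 = -1.
|Ram(-1155, 39)| = 2, even; anisotropic at {11, 13}.

[11, 13]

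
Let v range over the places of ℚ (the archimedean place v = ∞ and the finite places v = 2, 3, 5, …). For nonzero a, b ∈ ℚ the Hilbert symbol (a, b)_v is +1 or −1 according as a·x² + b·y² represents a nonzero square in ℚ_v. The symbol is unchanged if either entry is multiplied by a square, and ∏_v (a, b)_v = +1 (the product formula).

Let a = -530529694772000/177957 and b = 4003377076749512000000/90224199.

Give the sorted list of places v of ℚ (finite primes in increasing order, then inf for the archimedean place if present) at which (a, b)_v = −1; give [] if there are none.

Mod squares: a ≡ -10010, b ≡ 78. Check v ∈ {∞, 2, 3, 5, 7, 11, 13}.
v=7: a=7^7·(≡5), b=7^10·(≡4) mod 7; (5|7)=-1, (4|7)=+1; (−1)^{7·10·3}·(-1)^10·(+1)^7 = +1.
v=2: v_2(a)=5, v_2(b)=9; units ≡ 3, 7 (mod 8); ε·ε+αω+βω = 1·1+5·0+9·1 ≡ 0  ⇒  (a,b)_2 = +1.
v=∞: -10010 < 0 and 78 > 0  ⇒  (a,b)_∞ = +1.
v=3: a=3^-4·(≡1), b=3^-5·(≡2) mod 3; (1|3)=+1, (2|3)=-1; (−1)^{-4·-5·1}·(+1)^-5·(-1)^-4 = +1.
v=13: a=13^-3·(≡4), b=13^-5·(≡8) mod 13; (4|13)=+1, (8|13)=-1; (−1)^{-3·-5·6}·(+1)^-5·(-1)^-3 = -1.
v=5: a=5^3·(≡2), b=5^6·(≡2) mod 5; (2|5)=-1, (2|5)=-1; (−1)^{3·6·2}·(-1)^6·(-1)^3 = -1.
v=11: a=11^5·(≡9), b=11^6·(≡3) mod 11; (9|11)=+1, (3|11)=+1; (−1)^{5·6·5}·(+1)^6·(+1)^5 = +1.
Ram(-10010, 78) = {5, 13}; no ℚ_5-point on the conic.

[5, 13]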